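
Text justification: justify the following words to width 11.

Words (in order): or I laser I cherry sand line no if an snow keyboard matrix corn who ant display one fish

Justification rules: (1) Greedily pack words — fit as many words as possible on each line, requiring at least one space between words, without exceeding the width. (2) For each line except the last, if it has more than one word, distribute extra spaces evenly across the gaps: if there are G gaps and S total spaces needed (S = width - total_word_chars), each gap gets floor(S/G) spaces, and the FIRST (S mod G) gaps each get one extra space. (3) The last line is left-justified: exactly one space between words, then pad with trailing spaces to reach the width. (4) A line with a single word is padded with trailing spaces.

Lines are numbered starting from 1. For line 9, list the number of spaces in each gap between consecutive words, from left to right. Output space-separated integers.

Line 1: ['or', 'I', 'laser'] (min_width=10, slack=1)
Line 2: ['I', 'cherry'] (min_width=8, slack=3)
Line 3: ['sand', 'line'] (min_width=9, slack=2)
Line 4: ['no', 'if', 'an'] (min_width=8, slack=3)
Line 5: ['snow'] (min_width=4, slack=7)
Line 6: ['keyboard'] (min_width=8, slack=3)
Line 7: ['matrix', 'corn'] (min_width=11, slack=0)
Line 8: ['who', 'ant'] (min_width=7, slack=4)
Line 9: ['display', 'one'] (min_width=11, slack=0)
Line 10: ['fish'] (min_width=4, slack=7)

Answer: 1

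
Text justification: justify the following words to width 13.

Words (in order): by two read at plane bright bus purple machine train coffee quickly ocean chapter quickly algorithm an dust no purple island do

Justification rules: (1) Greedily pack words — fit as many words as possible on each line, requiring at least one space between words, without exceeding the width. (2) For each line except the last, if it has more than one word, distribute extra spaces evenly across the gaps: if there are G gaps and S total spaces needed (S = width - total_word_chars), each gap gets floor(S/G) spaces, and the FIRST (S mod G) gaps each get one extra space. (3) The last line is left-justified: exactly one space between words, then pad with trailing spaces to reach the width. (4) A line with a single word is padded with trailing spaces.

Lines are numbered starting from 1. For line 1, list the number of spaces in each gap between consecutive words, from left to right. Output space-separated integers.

Line 1: ['by', 'two', 'read'] (min_width=11, slack=2)
Line 2: ['at', 'plane'] (min_width=8, slack=5)
Line 3: ['bright', 'bus'] (min_width=10, slack=3)
Line 4: ['purple'] (min_width=6, slack=7)
Line 5: ['machine', 'train'] (min_width=13, slack=0)
Line 6: ['coffee'] (min_width=6, slack=7)
Line 7: ['quickly', 'ocean'] (min_width=13, slack=0)
Line 8: ['chapter'] (min_width=7, slack=6)
Line 9: ['quickly'] (min_width=7, slack=6)
Line 10: ['algorithm', 'an'] (min_width=12, slack=1)
Line 11: ['dust', 'no'] (min_width=7, slack=6)
Line 12: ['purple', 'island'] (min_width=13, slack=0)
Line 13: ['do'] (min_width=2, slack=11)

Answer: 2 2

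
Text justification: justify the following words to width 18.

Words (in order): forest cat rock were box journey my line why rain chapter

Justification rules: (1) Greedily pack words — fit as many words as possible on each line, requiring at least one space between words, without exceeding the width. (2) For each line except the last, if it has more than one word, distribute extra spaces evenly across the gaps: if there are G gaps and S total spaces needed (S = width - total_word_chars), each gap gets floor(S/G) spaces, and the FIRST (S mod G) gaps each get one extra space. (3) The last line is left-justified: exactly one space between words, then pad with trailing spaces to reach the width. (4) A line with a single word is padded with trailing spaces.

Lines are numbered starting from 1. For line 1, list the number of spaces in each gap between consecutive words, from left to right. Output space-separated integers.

Line 1: ['forest', 'cat', 'rock'] (min_width=15, slack=3)
Line 2: ['were', 'box', 'journey'] (min_width=16, slack=2)
Line 3: ['my', 'line', 'why', 'rain'] (min_width=16, slack=2)
Line 4: ['chapter'] (min_width=7, slack=11)

Answer: 3 2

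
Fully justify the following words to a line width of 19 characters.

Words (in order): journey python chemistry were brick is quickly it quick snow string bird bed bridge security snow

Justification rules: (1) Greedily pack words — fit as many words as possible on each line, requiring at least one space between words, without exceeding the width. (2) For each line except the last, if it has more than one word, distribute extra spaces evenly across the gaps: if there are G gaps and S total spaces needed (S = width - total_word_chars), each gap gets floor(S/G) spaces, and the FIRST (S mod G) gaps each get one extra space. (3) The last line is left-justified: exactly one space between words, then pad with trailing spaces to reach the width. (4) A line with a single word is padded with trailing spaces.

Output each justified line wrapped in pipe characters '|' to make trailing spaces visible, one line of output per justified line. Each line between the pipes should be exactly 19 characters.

Answer: |journey      python|
|chemistry      were|
|brick is quickly it|
|quick  snow  string|
|bird   bed   bridge|
|security snow      |

Derivation:
Line 1: ['journey', 'python'] (min_width=14, slack=5)
Line 2: ['chemistry', 'were'] (min_width=14, slack=5)
Line 3: ['brick', 'is', 'quickly', 'it'] (min_width=19, slack=0)
Line 4: ['quick', 'snow', 'string'] (min_width=17, slack=2)
Line 5: ['bird', 'bed', 'bridge'] (min_width=15, slack=4)
Line 6: ['security', 'snow'] (min_width=13, slack=6)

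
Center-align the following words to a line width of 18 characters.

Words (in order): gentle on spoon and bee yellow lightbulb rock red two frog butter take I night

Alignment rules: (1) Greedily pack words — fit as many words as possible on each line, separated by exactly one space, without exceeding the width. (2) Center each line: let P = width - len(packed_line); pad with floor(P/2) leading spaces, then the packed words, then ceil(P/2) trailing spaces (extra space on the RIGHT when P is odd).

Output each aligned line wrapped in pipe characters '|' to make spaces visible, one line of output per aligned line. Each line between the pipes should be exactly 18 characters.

Answer: | gentle on spoon  |
|  and bee yellow  |
|lightbulb rock red|
| two frog butter  |
|   take I night   |

Derivation:
Line 1: ['gentle', 'on', 'spoon'] (min_width=15, slack=3)
Line 2: ['and', 'bee', 'yellow'] (min_width=14, slack=4)
Line 3: ['lightbulb', 'rock', 'red'] (min_width=18, slack=0)
Line 4: ['two', 'frog', 'butter'] (min_width=15, slack=3)
Line 5: ['take', 'I', 'night'] (min_width=12, slack=6)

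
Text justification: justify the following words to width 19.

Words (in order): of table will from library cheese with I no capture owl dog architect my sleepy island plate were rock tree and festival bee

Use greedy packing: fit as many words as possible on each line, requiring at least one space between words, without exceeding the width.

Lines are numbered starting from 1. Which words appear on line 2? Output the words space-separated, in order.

Answer: library cheese with

Derivation:
Line 1: ['of', 'table', 'will', 'from'] (min_width=18, slack=1)
Line 2: ['library', 'cheese', 'with'] (min_width=19, slack=0)
Line 3: ['I', 'no', 'capture', 'owl'] (min_width=16, slack=3)
Line 4: ['dog', 'architect', 'my'] (min_width=16, slack=3)
Line 5: ['sleepy', 'island', 'plate'] (min_width=19, slack=0)
Line 6: ['were', 'rock', 'tree', 'and'] (min_width=18, slack=1)
Line 7: ['festival', 'bee'] (min_width=12, slack=7)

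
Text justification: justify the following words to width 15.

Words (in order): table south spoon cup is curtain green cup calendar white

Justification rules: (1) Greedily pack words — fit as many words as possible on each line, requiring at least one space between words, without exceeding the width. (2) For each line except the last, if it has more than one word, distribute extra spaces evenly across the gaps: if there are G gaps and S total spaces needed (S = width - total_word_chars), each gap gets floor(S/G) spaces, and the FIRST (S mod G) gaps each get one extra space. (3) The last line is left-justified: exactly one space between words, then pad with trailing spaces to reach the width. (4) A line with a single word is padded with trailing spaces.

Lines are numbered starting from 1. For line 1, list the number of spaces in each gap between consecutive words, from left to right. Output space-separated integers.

Answer: 5

Derivation:
Line 1: ['table', 'south'] (min_width=11, slack=4)
Line 2: ['spoon', 'cup', 'is'] (min_width=12, slack=3)
Line 3: ['curtain', 'green'] (min_width=13, slack=2)
Line 4: ['cup', 'calendar'] (min_width=12, slack=3)
Line 5: ['white'] (min_width=5, slack=10)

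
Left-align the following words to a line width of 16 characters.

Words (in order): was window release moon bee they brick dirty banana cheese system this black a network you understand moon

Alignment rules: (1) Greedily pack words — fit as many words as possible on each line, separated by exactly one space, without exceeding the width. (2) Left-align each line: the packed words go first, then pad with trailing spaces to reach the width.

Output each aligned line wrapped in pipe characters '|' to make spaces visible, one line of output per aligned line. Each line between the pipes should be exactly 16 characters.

Line 1: ['was', 'window'] (min_width=10, slack=6)
Line 2: ['release', 'moon', 'bee'] (min_width=16, slack=0)
Line 3: ['they', 'brick', 'dirty'] (min_width=16, slack=0)
Line 4: ['banana', 'cheese'] (min_width=13, slack=3)
Line 5: ['system', 'this'] (min_width=11, slack=5)
Line 6: ['black', 'a', 'network'] (min_width=15, slack=1)
Line 7: ['you', 'understand'] (min_width=14, slack=2)
Line 8: ['moon'] (min_width=4, slack=12)

Answer: |was window      |
|release moon bee|
|they brick dirty|
|banana cheese   |
|system this     |
|black a network |
|you understand  |
|moon            |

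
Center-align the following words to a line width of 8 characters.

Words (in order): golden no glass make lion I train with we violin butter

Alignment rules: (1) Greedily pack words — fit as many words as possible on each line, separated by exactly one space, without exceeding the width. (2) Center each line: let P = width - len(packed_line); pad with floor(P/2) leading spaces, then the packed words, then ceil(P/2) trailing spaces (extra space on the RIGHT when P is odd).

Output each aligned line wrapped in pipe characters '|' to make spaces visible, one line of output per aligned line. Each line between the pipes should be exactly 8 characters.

Answer: | golden |
|no glass|
|  make  |
| lion I |
| train  |
|with we |
| violin |
| butter |

Derivation:
Line 1: ['golden'] (min_width=6, slack=2)
Line 2: ['no', 'glass'] (min_width=8, slack=0)
Line 3: ['make'] (min_width=4, slack=4)
Line 4: ['lion', 'I'] (min_width=6, slack=2)
Line 5: ['train'] (min_width=5, slack=3)
Line 6: ['with', 'we'] (min_width=7, slack=1)
Line 7: ['violin'] (min_width=6, slack=2)
Line 8: ['butter'] (min_width=6, slack=2)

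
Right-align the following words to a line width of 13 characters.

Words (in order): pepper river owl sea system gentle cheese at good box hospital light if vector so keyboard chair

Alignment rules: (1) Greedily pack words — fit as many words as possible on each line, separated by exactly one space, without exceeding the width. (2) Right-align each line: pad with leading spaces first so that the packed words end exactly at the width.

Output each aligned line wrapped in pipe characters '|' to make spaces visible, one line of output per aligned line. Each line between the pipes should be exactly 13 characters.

Line 1: ['pepper', 'river'] (min_width=12, slack=1)
Line 2: ['owl', 'sea'] (min_width=7, slack=6)
Line 3: ['system', 'gentle'] (min_width=13, slack=0)
Line 4: ['cheese', 'at'] (min_width=9, slack=4)
Line 5: ['good', 'box'] (min_width=8, slack=5)
Line 6: ['hospital'] (min_width=8, slack=5)
Line 7: ['light', 'if'] (min_width=8, slack=5)
Line 8: ['vector', 'so'] (min_width=9, slack=4)
Line 9: ['keyboard'] (min_width=8, slack=5)
Line 10: ['chair'] (min_width=5, slack=8)

Answer: | pepper river|
|      owl sea|
|system gentle|
|    cheese at|
|     good box|
|     hospital|
|     light if|
|    vector so|
|     keyboard|
|        chair|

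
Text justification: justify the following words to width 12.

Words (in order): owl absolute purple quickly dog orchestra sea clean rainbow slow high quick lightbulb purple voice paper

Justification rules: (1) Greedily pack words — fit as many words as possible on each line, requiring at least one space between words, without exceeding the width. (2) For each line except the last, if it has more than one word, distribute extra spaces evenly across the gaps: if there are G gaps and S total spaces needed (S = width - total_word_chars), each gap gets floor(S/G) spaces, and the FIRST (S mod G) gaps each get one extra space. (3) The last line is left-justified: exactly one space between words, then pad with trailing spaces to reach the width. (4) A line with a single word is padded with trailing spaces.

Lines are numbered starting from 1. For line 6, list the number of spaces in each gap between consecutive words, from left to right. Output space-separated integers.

Line 1: ['owl', 'absolute'] (min_width=12, slack=0)
Line 2: ['purple'] (min_width=6, slack=6)
Line 3: ['quickly', 'dog'] (min_width=11, slack=1)
Line 4: ['orchestra'] (min_width=9, slack=3)
Line 5: ['sea', 'clean'] (min_width=9, slack=3)
Line 6: ['rainbow', 'slow'] (min_width=12, slack=0)
Line 7: ['high', 'quick'] (min_width=10, slack=2)
Line 8: ['lightbulb'] (min_width=9, slack=3)
Line 9: ['purple', 'voice'] (min_width=12, slack=0)
Line 10: ['paper'] (min_width=5, slack=7)

Answer: 1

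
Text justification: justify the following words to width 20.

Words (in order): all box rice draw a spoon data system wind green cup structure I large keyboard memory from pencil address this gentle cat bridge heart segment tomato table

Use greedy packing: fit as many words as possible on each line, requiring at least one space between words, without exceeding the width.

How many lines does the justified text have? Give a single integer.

Line 1: ['all', 'box', 'rice', 'draw', 'a'] (min_width=19, slack=1)
Line 2: ['spoon', 'data', 'system'] (min_width=17, slack=3)
Line 3: ['wind', 'green', 'cup'] (min_width=14, slack=6)
Line 4: ['structure', 'I', 'large'] (min_width=17, slack=3)
Line 5: ['keyboard', 'memory', 'from'] (min_width=20, slack=0)
Line 6: ['pencil', 'address', 'this'] (min_width=19, slack=1)
Line 7: ['gentle', 'cat', 'bridge'] (min_width=17, slack=3)
Line 8: ['heart', 'segment', 'tomato'] (min_width=20, slack=0)
Line 9: ['table'] (min_width=5, slack=15)
Total lines: 9

Answer: 9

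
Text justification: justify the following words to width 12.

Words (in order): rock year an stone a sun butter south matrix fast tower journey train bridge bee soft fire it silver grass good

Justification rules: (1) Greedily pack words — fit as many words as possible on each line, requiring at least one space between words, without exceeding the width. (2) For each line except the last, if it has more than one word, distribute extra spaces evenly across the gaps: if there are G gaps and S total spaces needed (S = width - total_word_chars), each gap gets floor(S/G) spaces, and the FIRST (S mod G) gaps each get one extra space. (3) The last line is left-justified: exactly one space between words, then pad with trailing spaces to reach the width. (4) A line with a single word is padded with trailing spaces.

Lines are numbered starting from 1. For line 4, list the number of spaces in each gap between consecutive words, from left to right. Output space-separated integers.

Answer: 2

Derivation:
Line 1: ['rock', 'year', 'an'] (min_width=12, slack=0)
Line 2: ['stone', 'a', 'sun'] (min_width=11, slack=1)
Line 3: ['butter', 'south'] (min_width=12, slack=0)
Line 4: ['matrix', 'fast'] (min_width=11, slack=1)
Line 5: ['tower'] (min_width=5, slack=7)
Line 6: ['journey'] (min_width=7, slack=5)
Line 7: ['train', 'bridge'] (min_width=12, slack=0)
Line 8: ['bee', 'soft'] (min_width=8, slack=4)
Line 9: ['fire', 'it'] (min_width=7, slack=5)
Line 10: ['silver', 'grass'] (min_width=12, slack=0)
Line 11: ['good'] (min_width=4, slack=8)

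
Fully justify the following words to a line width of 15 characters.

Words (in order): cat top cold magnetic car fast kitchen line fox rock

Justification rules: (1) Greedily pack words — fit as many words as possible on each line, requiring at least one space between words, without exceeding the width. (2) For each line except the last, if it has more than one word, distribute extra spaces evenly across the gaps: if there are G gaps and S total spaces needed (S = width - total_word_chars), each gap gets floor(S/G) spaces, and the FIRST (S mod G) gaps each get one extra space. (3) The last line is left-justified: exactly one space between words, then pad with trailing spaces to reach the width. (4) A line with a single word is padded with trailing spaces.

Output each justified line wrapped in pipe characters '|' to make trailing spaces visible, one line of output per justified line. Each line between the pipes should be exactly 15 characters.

Line 1: ['cat', 'top', 'cold'] (min_width=12, slack=3)
Line 2: ['magnetic', 'car'] (min_width=12, slack=3)
Line 3: ['fast', 'kitchen'] (min_width=12, slack=3)
Line 4: ['line', 'fox', 'rock'] (min_width=13, slack=2)

Answer: |cat   top  cold|
|magnetic    car|
|fast    kitchen|
|line fox rock  |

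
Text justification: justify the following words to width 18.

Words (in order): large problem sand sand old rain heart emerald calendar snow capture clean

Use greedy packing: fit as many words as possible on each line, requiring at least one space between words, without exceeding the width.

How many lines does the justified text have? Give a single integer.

Line 1: ['large', 'problem', 'sand'] (min_width=18, slack=0)
Line 2: ['sand', 'old', 'rain'] (min_width=13, slack=5)
Line 3: ['heart', 'emerald'] (min_width=13, slack=5)
Line 4: ['calendar', 'snow'] (min_width=13, slack=5)
Line 5: ['capture', 'clean'] (min_width=13, slack=5)
Total lines: 5

Answer: 5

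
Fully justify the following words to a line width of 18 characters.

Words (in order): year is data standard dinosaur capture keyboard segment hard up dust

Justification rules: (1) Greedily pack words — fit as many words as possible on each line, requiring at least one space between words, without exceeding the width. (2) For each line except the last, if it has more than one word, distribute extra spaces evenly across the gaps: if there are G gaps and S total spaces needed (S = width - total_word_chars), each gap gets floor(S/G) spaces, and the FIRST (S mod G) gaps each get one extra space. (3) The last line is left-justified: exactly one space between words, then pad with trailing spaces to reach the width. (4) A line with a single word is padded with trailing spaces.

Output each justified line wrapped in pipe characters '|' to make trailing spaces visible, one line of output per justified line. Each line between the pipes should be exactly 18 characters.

Line 1: ['year', 'is', 'data'] (min_width=12, slack=6)
Line 2: ['standard', 'dinosaur'] (min_width=17, slack=1)
Line 3: ['capture', 'keyboard'] (min_width=16, slack=2)
Line 4: ['segment', 'hard', 'up'] (min_width=15, slack=3)
Line 5: ['dust'] (min_width=4, slack=14)

Answer: |year    is    data|
|standard  dinosaur|
|capture   keyboard|
|segment   hard  up|
|dust              |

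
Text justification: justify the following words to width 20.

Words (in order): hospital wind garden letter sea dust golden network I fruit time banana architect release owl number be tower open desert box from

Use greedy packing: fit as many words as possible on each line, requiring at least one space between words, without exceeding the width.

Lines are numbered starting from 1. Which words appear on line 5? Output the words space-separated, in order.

Answer: architect release

Derivation:
Line 1: ['hospital', 'wind', 'garden'] (min_width=20, slack=0)
Line 2: ['letter', 'sea', 'dust'] (min_width=15, slack=5)
Line 3: ['golden', 'network', 'I'] (min_width=16, slack=4)
Line 4: ['fruit', 'time', 'banana'] (min_width=17, slack=3)
Line 5: ['architect', 'release'] (min_width=17, slack=3)
Line 6: ['owl', 'number', 'be', 'tower'] (min_width=19, slack=1)
Line 7: ['open', 'desert', 'box', 'from'] (min_width=20, slack=0)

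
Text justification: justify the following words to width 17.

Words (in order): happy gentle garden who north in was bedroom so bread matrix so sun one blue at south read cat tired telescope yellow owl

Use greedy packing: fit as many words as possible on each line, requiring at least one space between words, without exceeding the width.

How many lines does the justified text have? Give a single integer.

Answer: 8

Derivation:
Line 1: ['happy', 'gentle'] (min_width=12, slack=5)
Line 2: ['garden', 'who', 'north'] (min_width=16, slack=1)
Line 3: ['in', 'was', 'bedroom', 'so'] (min_width=17, slack=0)
Line 4: ['bread', 'matrix', 'so'] (min_width=15, slack=2)
Line 5: ['sun', 'one', 'blue', 'at'] (min_width=15, slack=2)
Line 6: ['south', 'read', 'cat'] (min_width=14, slack=3)
Line 7: ['tired', 'telescope'] (min_width=15, slack=2)
Line 8: ['yellow', 'owl'] (min_width=10, slack=7)
Total lines: 8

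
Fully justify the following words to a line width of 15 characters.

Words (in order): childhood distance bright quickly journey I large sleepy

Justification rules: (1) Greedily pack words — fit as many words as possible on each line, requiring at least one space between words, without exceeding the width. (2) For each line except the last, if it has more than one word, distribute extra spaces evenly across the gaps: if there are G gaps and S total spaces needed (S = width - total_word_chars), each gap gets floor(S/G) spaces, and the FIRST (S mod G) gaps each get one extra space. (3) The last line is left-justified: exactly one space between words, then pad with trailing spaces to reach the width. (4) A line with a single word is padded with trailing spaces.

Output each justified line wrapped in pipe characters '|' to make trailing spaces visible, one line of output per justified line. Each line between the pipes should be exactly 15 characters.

Answer: |childhood      |
|distance bright|
|quickly journey|
|I large sleepy |

Derivation:
Line 1: ['childhood'] (min_width=9, slack=6)
Line 2: ['distance', 'bright'] (min_width=15, slack=0)
Line 3: ['quickly', 'journey'] (min_width=15, slack=0)
Line 4: ['I', 'large', 'sleepy'] (min_width=14, slack=1)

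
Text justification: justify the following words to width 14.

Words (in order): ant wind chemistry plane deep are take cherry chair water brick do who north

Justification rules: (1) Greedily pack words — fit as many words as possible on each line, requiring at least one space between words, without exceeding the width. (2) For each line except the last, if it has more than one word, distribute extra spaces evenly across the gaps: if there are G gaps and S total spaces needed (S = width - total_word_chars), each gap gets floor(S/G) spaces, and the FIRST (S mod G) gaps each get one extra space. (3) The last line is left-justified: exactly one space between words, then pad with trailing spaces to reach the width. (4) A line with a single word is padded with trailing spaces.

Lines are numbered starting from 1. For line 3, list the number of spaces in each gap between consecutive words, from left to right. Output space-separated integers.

Line 1: ['ant', 'wind'] (min_width=8, slack=6)
Line 2: ['chemistry'] (min_width=9, slack=5)
Line 3: ['plane', 'deep', 'are'] (min_width=14, slack=0)
Line 4: ['take', 'cherry'] (min_width=11, slack=3)
Line 5: ['chair', 'water'] (min_width=11, slack=3)
Line 6: ['brick', 'do', 'who'] (min_width=12, slack=2)
Line 7: ['north'] (min_width=5, slack=9)

Answer: 1 1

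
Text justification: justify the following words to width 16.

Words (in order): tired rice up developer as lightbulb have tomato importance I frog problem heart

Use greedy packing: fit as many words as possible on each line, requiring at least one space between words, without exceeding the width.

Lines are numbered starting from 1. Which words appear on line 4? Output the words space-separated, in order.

Answer: tomato

Derivation:
Line 1: ['tired', 'rice', 'up'] (min_width=13, slack=3)
Line 2: ['developer', 'as'] (min_width=12, slack=4)
Line 3: ['lightbulb', 'have'] (min_width=14, slack=2)
Line 4: ['tomato'] (min_width=6, slack=10)
Line 5: ['importance', 'I'] (min_width=12, slack=4)
Line 6: ['frog', 'problem'] (min_width=12, slack=4)
Line 7: ['heart'] (min_width=5, slack=11)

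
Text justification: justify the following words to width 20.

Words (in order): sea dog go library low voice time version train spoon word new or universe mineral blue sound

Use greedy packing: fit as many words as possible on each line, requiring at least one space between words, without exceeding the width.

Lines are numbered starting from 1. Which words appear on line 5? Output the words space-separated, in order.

Answer: mineral blue sound

Derivation:
Line 1: ['sea', 'dog', 'go', 'library'] (min_width=18, slack=2)
Line 2: ['low', 'voice', 'time'] (min_width=14, slack=6)
Line 3: ['version', 'train', 'spoon'] (min_width=19, slack=1)
Line 4: ['word', 'new', 'or', 'universe'] (min_width=20, slack=0)
Line 5: ['mineral', 'blue', 'sound'] (min_width=18, slack=2)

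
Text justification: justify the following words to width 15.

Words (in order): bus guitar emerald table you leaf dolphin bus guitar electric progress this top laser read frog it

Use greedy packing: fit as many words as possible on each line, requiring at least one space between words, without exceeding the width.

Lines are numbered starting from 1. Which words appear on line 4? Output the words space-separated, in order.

Answer: dolphin bus

Derivation:
Line 1: ['bus', 'guitar'] (min_width=10, slack=5)
Line 2: ['emerald', 'table'] (min_width=13, slack=2)
Line 3: ['you', 'leaf'] (min_width=8, slack=7)
Line 4: ['dolphin', 'bus'] (min_width=11, slack=4)
Line 5: ['guitar', 'electric'] (min_width=15, slack=0)
Line 6: ['progress', 'this'] (min_width=13, slack=2)
Line 7: ['top', 'laser', 'read'] (min_width=14, slack=1)
Line 8: ['frog', 'it'] (min_width=7, slack=8)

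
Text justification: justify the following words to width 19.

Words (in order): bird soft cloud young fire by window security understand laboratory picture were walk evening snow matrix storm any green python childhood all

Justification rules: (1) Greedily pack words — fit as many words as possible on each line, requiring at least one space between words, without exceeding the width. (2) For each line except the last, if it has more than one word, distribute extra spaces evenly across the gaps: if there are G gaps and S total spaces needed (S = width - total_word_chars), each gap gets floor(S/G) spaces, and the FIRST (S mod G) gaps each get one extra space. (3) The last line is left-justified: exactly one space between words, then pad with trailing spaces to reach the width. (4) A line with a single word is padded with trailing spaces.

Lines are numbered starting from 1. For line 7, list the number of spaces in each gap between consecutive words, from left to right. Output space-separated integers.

Line 1: ['bird', 'soft', 'cloud'] (min_width=15, slack=4)
Line 2: ['young', 'fire', 'by'] (min_width=13, slack=6)
Line 3: ['window', 'security'] (min_width=15, slack=4)
Line 4: ['understand'] (min_width=10, slack=9)
Line 5: ['laboratory', 'picture'] (min_width=18, slack=1)
Line 6: ['were', 'walk', 'evening'] (min_width=17, slack=2)
Line 7: ['snow', 'matrix', 'storm'] (min_width=17, slack=2)
Line 8: ['any', 'green', 'python'] (min_width=16, slack=3)
Line 9: ['childhood', 'all'] (min_width=13, slack=6)

Answer: 2 2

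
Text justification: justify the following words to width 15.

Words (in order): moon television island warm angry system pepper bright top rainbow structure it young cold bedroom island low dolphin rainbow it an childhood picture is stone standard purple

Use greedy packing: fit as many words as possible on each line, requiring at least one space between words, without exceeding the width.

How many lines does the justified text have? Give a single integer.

Line 1: ['moon', 'television'] (min_width=15, slack=0)
Line 2: ['island', 'warm'] (min_width=11, slack=4)
Line 3: ['angry', 'system'] (min_width=12, slack=3)
Line 4: ['pepper', 'bright'] (min_width=13, slack=2)
Line 5: ['top', 'rainbow'] (min_width=11, slack=4)
Line 6: ['structure', 'it'] (min_width=12, slack=3)
Line 7: ['young', 'cold'] (min_width=10, slack=5)
Line 8: ['bedroom', 'island'] (min_width=14, slack=1)
Line 9: ['low', 'dolphin'] (min_width=11, slack=4)
Line 10: ['rainbow', 'it', 'an'] (min_width=13, slack=2)
Line 11: ['childhood'] (min_width=9, slack=6)
Line 12: ['picture', 'is'] (min_width=10, slack=5)
Line 13: ['stone', 'standard'] (min_width=14, slack=1)
Line 14: ['purple'] (min_width=6, slack=9)
Total lines: 14

Answer: 14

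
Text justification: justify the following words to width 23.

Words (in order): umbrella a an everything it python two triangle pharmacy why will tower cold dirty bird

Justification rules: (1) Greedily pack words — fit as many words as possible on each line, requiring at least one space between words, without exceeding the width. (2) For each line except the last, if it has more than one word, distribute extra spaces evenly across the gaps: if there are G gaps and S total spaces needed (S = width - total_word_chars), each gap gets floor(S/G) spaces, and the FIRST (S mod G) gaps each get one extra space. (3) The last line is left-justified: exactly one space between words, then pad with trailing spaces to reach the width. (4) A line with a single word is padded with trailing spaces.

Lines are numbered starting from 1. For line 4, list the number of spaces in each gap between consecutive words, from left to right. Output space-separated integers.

Line 1: ['umbrella', 'a', 'an'] (min_width=13, slack=10)
Line 2: ['everything', 'it', 'python'] (min_width=20, slack=3)
Line 3: ['two', 'triangle', 'pharmacy'] (min_width=21, slack=2)
Line 4: ['why', 'will', 'tower', 'cold'] (min_width=19, slack=4)
Line 5: ['dirty', 'bird'] (min_width=10, slack=13)

Answer: 3 2 2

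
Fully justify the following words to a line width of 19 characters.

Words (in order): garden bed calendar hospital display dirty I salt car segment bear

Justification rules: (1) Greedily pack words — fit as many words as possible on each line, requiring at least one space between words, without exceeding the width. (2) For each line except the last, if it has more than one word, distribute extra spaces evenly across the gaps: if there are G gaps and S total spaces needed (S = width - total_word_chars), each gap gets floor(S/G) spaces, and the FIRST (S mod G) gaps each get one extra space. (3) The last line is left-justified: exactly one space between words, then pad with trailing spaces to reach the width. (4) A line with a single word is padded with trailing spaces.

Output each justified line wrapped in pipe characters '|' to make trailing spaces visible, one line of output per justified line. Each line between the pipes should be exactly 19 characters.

Answer: |garden bed calendar|
|hospital    display|
|dirty  I  salt  car|
|segment bear       |

Derivation:
Line 1: ['garden', 'bed', 'calendar'] (min_width=19, slack=0)
Line 2: ['hospital', 'display'] (min_width=16, slack=3)
Line 3: ['dirty', 'I', 'salt', 'car'] (min_width=16, slack=3)
Line 4: ['segment', 'bear'] (min_width=12, slack=7)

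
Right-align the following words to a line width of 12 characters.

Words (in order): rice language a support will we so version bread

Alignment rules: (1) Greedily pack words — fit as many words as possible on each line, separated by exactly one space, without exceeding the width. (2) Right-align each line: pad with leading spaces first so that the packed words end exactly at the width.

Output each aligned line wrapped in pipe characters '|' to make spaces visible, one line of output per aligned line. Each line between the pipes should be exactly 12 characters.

Answer: |        rice|
|  language a|
|support will|
|       we so|
|     version|
|       bread|

Derivation:
Line 1: ['rice'] (min_width=4, slack=8)
Line 2: ['language', 'a'] (min_width=10, slack=2)
Line 3: ['support', 'will'] (min_width=12, slack=0)
Line 4: ['we', 'so'] (min_width=5, slack=7)
Line 5: ['version'] (min_width=7, slack=5)
Line 6: ['bread'] (min_width=5, slack=7)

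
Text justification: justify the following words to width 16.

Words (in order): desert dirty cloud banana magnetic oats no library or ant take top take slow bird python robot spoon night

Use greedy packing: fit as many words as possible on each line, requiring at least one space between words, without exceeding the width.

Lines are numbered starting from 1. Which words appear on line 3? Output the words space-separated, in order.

Line 1: ['desert', 'dirty'] (min_width=12, slack=4)
Line 2: ['cloud', 'banana'] (min_width=12, slack=4)
Line 3: ['magnetic', 'oats', 'no'] (min_width=16, slack=0)
Line 4: ['library', 'or', 'ant'] (min_width=14, slack=2)
Line 5: ['take', 'top', 'take'] (min_width=13, slack=3)
Line 6: ['slow', 'bird', 'python'] (min_width=16, slack=0)
Line 7: ['robot', 'spoon'] (min_width=11, slack=5)
Line 8: ['night'] (min_width=5, slack=11)

Answer: magnetic oats no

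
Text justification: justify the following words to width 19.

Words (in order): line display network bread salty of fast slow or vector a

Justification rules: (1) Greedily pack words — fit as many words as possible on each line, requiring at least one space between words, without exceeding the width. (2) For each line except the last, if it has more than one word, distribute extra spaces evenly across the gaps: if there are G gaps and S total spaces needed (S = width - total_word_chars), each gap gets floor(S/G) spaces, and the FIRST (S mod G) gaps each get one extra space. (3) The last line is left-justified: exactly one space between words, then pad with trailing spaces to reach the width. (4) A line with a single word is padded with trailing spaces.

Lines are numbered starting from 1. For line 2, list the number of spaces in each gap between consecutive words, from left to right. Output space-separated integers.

Answer: 1 1

Derivation:
Line 1: ['line', 'display'] (min_width=12, slack=7)
Line 2: ['network', 'bread', 'salty'] (min_width=19, slack=0)
Line 3: ['of', 'fast', 'slow', 'or'] (min_width=15, slack=4)
Line 4: ['vector', 'a'] (min_width=8, slack=11)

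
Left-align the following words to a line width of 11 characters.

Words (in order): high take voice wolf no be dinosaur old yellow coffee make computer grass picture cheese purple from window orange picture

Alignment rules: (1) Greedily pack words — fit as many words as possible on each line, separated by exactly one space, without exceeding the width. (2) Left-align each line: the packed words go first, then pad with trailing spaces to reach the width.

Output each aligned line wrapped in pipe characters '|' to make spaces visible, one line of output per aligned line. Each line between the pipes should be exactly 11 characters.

Answer: |high take  |
|voice wolf |
|no be      |
|dinosaur   |
|old yellow |
|coffee make|
|computer   |
|grass      |
|picture    |
|cheese     |
|purple from|
|window     |
|orange     |
|picture    |

Derivation:
Line 1: ['high', 'take'] (min_width=9, slack=2)
Line 2: ['voice', 'wolf'] (min_width=10, slack=1)
Line 3: ['no', 'be'] (min_width=5, slack=6)
Line 4: ['dinosaur'] (min_width=8, slack=3)
Line 5: ['old', 'yellow'] (min_width=10, slack=1)
Line 6: ['coffee', 'make'] (min_width=11, slack=0)
Line 7: ['computer'] (min_width=8, slack=3)
Line 8: ['grass'] (min_width=5, slack=6)
Line 9: ['picture'] (min_width=7, slack=4)
Line 10: ['cheese'] (min_width=6, slack=5)
Line 11: ['purple', 'from'] (min_width=11, slack=0)
Line 12: ['window'] (min_width=6, slack=5)
Line 13: ['orange'] (min_width=6, slack=5)
Line 14: ['picture'] (min_width=7, slack=4)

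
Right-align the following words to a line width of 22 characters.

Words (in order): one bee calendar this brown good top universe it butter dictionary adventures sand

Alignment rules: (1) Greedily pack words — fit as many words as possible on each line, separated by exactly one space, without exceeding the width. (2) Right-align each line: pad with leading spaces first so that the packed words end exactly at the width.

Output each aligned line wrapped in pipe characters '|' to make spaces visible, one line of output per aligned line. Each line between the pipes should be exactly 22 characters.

Answer: | one bee calendar this|
|        brown good top|
|    universe it butter|
| dictionary adventures|
|                  sand|

Derivation:
Line 1: ['one', 'bee', 'calendar', 'this'] (min_width=21, slack=1)
Line 2: ['brown', 'good', 'top'] (min_width=14, slack=8)
Line 3: ['universe', 'it', 'butter'] (min_width=18, slack=4)
Line 4: ['dictionary', 'adventures'] (min_width=21, slack=1)
Line 5: ['sand'] (min_width=4, slack=18)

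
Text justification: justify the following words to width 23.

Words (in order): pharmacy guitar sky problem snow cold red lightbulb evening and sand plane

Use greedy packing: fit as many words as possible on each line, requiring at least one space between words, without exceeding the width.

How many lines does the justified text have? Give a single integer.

Answer: 4

Derivation:
Line 1: ['pharmacy', 'guitar', 'sky'] (min_width=19, slack=4)
Line 2: ['problem', 'snow', 'cold', 'red'] (min_width=21, slack=2)
Line 3: ['lightbulb', 'evening', 'and'] (min_width=21, slack=2)
Line 4: ['sand', 'plane'] (min_width=10, slack=13)
Total lines: 4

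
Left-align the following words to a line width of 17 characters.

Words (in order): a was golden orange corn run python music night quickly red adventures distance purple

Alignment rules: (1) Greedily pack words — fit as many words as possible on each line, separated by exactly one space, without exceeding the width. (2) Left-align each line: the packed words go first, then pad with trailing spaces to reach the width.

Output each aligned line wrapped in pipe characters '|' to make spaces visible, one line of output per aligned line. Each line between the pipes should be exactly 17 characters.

Line 1: ['a', 'was', 'golden'] (min_width=12, slack=5)
Line 2: ['orange', 'corn', 'run'] (min_width=15, slack=2)
Line 3: ['python', 'music'] (min_width=12, slack=5)
Line 4: ['night', 'quickly', 'red'] (min_width=17, slack=0)
Line 5: ['adventures'] (min_width=10, slack=7)
Line 6: ['distance', 'purple'] (min_width=15, slack=2)

Answer: |a was golden     |
|orange corn run  |
|python music     |
|night quickly red|
|adventures       |
|distance purple  |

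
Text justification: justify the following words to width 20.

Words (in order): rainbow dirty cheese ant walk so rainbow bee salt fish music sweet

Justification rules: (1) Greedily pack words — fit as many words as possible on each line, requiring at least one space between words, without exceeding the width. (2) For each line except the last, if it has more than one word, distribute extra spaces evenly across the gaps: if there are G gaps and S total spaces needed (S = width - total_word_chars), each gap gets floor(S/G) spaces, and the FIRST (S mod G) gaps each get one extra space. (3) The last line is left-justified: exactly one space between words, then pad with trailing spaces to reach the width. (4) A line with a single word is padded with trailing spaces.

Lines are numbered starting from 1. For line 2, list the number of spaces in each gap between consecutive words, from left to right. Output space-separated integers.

Line 1: ['rainbow', 'dirty', 'cheese'] (min_width=20, slack=0)
Line 2: ['ant', 'walk', 'so', 'rainbow'] (min_width=19, slack=1)
Line 3: ['bee', 'salt', 'fish', 'music'] (min_width=19, slack=1)
Line 4: ['sweet'] (min_width=5, slack=15)

Answer: 2 1 1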